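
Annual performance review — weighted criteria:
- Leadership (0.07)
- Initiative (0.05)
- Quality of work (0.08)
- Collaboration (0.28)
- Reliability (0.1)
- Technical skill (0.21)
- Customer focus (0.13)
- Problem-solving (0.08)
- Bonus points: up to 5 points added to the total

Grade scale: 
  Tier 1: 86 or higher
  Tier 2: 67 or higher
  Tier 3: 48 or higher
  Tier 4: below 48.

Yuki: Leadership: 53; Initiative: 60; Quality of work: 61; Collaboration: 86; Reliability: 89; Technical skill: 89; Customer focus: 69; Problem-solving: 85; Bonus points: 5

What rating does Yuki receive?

Weighted total:
  Leadership 53 × 0.07 = 3.71
  Initiative 60 × 0.05 = 3
  Quality of work 61 × 0.08 = 4.88
  Collaboration 86 × 0.28 = 24.08
  Reliability 89 × 0.1 = 8.9
  Technical skill 89 × 0.21 = 18.69
  Customer focus 69 × 0.13 = 8.97
  Problem-solving 85 × 0.08 = 6.8
Sum = 79.03
Bonus points: 79.03 + 5 = 84.03
84.03 is ≥ 67 and < 86 → Tier 2

Tier 2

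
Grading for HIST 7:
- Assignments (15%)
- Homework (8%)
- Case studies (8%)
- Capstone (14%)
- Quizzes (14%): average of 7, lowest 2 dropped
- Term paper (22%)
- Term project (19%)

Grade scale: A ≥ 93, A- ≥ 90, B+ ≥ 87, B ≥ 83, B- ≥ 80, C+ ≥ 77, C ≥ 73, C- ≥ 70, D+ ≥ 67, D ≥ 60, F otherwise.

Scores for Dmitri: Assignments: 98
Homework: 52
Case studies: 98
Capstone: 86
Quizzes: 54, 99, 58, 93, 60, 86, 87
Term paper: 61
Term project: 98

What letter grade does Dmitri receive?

B-

Quizzes: drop 54, 58 → average of remaining 5 = 425/5 = 85
Weighted total:
  Assignments 98 × 0.15 = 14.7
  Homework 52 × 0.08 = 4.16
  Case studies 98 × 0.08 = 7.84
  Capstone 86 × 0.14 = 12.04
  Quizzes 85 × 0.14 = 11.9
  Term paper 61 × 0.22 = 13.42
  Term project 98 × 0.19 = 18.62
Sum = 82.68
82.68 is ≥ 80 and < 83 → B-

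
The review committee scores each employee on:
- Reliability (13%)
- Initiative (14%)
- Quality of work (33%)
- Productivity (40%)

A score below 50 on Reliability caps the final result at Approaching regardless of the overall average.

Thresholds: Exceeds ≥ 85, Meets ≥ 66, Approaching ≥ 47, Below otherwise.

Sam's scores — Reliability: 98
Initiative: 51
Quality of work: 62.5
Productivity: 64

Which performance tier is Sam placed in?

Reliability score 98 ≥ 50: minimum met.
Weighted total:
  Reliability 98 × 0.13 = 12.74
  Initiative 51 × 0.14 = 7.14
  Quality of work 62.5 × 0.33 = 20.625
  Productivity 64 × 0.4 = 25.6
Sum = 66.105
66.105 is ≥ 66 and < 85 → Meets

Meets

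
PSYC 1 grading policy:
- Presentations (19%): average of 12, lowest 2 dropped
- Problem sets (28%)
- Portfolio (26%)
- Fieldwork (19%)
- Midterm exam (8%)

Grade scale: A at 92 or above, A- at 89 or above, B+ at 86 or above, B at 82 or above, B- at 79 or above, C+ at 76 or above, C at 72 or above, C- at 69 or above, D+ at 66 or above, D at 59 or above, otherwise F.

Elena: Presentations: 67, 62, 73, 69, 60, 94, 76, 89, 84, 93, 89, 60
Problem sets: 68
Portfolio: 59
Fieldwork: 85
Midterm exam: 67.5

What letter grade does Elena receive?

C-

Presentations: drop 60, 60 → average of remaining 10 = 796/10 = 79.6
Weighted total:
  Presentations 79.6 × 0.19 = 15.124
  Problem sets 68 × 0.28 = 19.04
  Portfolio 59 × 0.26 = 15.34
  Fieldwork 85 × 0.19 = 16.15
  Midterm exam 67.5 × 0.08 = 5.4
Sum = 71.054
71.054 is ≥ 69 and < 72 → C-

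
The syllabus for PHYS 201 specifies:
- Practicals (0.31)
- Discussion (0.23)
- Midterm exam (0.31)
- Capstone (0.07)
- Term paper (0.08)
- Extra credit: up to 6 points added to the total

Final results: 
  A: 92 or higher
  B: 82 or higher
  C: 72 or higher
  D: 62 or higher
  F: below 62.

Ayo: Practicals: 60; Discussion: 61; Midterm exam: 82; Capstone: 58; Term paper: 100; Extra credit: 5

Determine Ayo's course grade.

C

Weighted total:
  Practicals 60 × 0.31 = 18.6
  Discussion 61 × 0.23 = 14.03
  Midterm exam 82 × 0.31 = 25.42
  Capstone 58 × 0.07 = 4.06
  Term paper 100 × 0.08 = 8
Sum = 70.11
Extra credit: 70.11 + 5 = 75.11
75.11 is ≥ 72 and < 82 → C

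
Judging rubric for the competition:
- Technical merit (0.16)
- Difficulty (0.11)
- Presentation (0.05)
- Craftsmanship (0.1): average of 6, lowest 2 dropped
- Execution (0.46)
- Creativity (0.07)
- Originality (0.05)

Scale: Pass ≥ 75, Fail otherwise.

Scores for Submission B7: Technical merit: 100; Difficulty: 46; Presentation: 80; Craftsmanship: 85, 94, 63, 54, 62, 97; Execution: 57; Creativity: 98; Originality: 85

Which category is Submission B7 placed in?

Craftsmanship: drop 54, 62 → average of remaining 4 = 339/4 = 84.75
Weighted total:
  Technical merit 100 × 0.16 = 16
  Difficulty 46 × 0.11 = 5.06
  Presentation 80 × 0.05 = 4
  Craftsmanship 84.75 × 0.1 = 8.475
  Execution 57 × 0.46 = 26.22
  Creativity 98 × 0.07 = 6.86
  Originality 85 × 0.05 = 4.25
Sum = 70.865
70.865 < 75 → Fail

Fail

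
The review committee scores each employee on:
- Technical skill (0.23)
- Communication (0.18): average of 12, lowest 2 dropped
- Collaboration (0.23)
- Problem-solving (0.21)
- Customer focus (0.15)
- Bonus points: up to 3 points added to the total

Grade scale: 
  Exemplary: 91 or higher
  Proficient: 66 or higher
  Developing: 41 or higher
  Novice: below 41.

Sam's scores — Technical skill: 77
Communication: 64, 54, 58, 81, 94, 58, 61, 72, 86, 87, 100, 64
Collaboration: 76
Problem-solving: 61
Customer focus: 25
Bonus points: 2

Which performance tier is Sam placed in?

Proficient

Communication: drop 54, 58 → average of remaining 10 = 767/10 = 76.7
Weighted total:
  Technical skill 77 × 0.23 = 17.71
  Communication 76.7 × 0.18 = 13.806
  Collaboration 76 × 0.23 = 17.48
  Problem-solving 61 × 0.21 = 12.81
  Customer focus 25 × 0.15 = 3.75
Sum = 65.556
Bonus points: 65.556 + 2 = 67.556
67.556 is ≥ 66 and < 91 → Proficient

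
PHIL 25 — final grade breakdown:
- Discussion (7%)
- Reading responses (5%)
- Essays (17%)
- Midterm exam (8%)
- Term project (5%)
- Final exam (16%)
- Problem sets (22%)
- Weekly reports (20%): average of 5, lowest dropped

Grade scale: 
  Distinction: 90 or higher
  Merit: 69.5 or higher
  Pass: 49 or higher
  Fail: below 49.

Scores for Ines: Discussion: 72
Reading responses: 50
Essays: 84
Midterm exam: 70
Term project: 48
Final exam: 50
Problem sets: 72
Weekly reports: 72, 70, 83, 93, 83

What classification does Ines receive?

Weekly reports: drop 70 → average of remaining 4 = 331/4 = 82.75
Weighted total:
  Discussion 72 × 0.07 = 5.04
  Reading responses 50 × 0.05 = 2.5
  Essays 84 × 0.17 = 14.28
  Midterm exam 70 × 0.08 = 5.6
  Term project 48 × 0.05 = 2.4
  Final exam 50 × 0.16 = 8
  Problem sets 72 × 0.22 = 15.84
  Weekly reports 82.75 × 0.2 = 16.55
Sum = 70.21
70.21 is ≥ 69.5 and < 90 → Merit

Merit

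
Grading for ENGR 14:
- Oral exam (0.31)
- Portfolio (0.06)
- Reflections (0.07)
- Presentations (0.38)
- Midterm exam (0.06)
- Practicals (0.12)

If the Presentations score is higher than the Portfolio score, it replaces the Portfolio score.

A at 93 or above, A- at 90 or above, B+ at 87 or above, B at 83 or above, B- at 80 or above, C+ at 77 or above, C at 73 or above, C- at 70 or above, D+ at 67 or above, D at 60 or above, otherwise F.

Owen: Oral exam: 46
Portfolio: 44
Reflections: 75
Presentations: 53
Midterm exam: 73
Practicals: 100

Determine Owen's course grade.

Presentations (53) > Portfolio (44), so Portfolio counts as 53.
Weighted total:
  Oral exam 46 × 0.31 = 14.26
  Portfolio 53 × 0.06 = 3.18
  Reflections 75 × 0.07 = 5.25
  Presentations 53 × 0.38 = 20.14
  Midterm exam 73 × 0.06 = 4.38
  Practicals 100 × 0.12 = 12
Sum = 59.21
59.21 < 60 → F

F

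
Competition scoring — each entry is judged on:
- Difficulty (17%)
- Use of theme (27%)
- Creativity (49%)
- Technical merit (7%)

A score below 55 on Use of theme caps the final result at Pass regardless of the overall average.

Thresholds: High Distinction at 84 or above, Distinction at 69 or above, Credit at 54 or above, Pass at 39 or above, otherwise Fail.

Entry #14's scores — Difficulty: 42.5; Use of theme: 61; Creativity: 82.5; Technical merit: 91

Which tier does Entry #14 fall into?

Distinction

Use of theme score 61 ≥ 55: minimum met.
Weighted total:
  Difficulty 42.5 × 0.17 = 7.225
  Use of theme 61 × 0.27 = 16.47
  Creativity 82.5 × 0.49 = 40.425
  Technical merit 91 × 0.07 = 6.37
Sum = 70.49
70.49 is ≥ 69 and < 84 → Distinction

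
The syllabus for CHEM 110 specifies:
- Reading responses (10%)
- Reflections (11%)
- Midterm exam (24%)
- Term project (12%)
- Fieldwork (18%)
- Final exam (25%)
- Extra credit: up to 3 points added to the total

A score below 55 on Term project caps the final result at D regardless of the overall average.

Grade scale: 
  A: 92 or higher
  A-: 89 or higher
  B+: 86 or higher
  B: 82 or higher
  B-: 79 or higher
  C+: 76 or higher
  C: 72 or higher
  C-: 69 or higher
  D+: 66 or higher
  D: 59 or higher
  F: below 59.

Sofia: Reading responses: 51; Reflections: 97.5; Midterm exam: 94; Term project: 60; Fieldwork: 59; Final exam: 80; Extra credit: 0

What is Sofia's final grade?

Term project score 60 ≥ 55: minimum met.
Weighted total:
  Reading responses 51 × 0.1 = 5.1
  Reflections 97.5 × 0.11 = 10.725
  Midterm exam 94 × 0.24 = 22.56
  Term project 60 × 0.12 = 7.2
  Fieldwork 59 × 0.18 = 10.62
  Final exam 80 × 0.25 = 20
Sum = 76.205
Extra credit: 76.205 + 0 = 76.205
76.205 is ≥ 76 and < 79 → C+

C+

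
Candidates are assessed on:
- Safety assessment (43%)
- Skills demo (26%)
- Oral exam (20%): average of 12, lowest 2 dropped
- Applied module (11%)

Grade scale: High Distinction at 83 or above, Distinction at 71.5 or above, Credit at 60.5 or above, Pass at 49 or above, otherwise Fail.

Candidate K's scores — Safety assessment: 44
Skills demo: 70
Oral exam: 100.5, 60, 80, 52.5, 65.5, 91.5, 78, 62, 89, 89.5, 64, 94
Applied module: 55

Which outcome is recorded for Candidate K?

Pass

Oral exam: drop 52.5, 60 → average of remaining 10 = 814/10 = 81.4
Weighted total:
  Safety assessment 44 × 0.43 = 18.92
  Skills demo 70 × 0.26 = 18.2
  Oral exam 81.4 × 0.2 = 16.28
  Applied module 55 × 0.11 = 6.05
Sum = 59.45
59.45 is ≥ 49 and < 60.5 → Pass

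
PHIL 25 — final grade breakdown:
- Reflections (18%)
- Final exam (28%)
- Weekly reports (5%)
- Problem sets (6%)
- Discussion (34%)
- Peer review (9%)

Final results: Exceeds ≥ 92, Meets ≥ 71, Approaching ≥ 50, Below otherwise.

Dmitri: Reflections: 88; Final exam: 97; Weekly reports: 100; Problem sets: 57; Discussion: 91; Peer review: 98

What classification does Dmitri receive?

Weighted total:
  Reflections 88 × 0.18 = 15.84
  Final exam 97 × 0.28 = 27.16
  Weekly reports 100 × 0.05 = 5
  Problem sets 57 × 0.06 = 3.42
  Discussion 91 × 0.34 = 30.94
  Peer review 98 × 0.09 = 8.82
Sum = 91.18
91.18 is ≥ 71 and < 92 → Meets

Meets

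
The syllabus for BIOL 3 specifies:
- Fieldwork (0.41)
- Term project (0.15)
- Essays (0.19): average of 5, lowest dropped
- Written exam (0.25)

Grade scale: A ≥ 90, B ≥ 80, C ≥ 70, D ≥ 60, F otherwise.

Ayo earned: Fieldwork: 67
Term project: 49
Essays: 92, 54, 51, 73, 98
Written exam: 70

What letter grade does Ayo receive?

Essays: drop 51 → average of remaining 4 = 317/4 = 79.25
Weighted total:
  Fieldwork 67 × 0.41 = 27.47
  Term project 49 × 0.15 = 7.35
  Essays 79.25 × 0.19 = 15.0575
  Written exam 70 × 0.25 = 17.5
Sum = 67.3775
67.3775 is ≥ 60 and < 70 → D

D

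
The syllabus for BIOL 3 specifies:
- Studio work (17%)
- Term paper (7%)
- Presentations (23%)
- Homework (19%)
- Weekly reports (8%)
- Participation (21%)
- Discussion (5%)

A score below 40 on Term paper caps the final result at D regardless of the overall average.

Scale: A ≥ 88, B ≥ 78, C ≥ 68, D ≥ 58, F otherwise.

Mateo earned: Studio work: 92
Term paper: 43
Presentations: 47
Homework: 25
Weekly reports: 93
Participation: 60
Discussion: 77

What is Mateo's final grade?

D

Term paper score 43 ≥ 40: minimum met.
Weighted total:
  Studio work 92 × 0.17 = 15.64
  Term paper 43 × 0.07 = 3.01
  Presentations 47 × 0.23 = 10.81
  Homework 25 × 0.19 = 4.75
  Weekly reports 93 × 0.08 = 7.44
  Participation 60 × 0.21 = 12.6
  Discussion 77 × 0.05 = 3.85
Sum = 58.1
58.1 is ≥ 58 and < 68 → D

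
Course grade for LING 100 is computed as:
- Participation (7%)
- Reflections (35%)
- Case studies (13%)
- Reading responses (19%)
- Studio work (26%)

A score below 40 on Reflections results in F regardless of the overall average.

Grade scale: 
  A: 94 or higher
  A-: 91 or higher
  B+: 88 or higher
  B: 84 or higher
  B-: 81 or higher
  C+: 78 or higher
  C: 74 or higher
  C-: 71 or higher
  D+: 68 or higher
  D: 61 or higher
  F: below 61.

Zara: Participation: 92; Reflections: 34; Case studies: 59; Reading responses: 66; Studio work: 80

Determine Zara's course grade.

F

Reflections score 34 < 40: minimum not met.
Weighted total:
  Participation 92 × 0.07 = 6.44
  Reflections 34 × 0.35 = 11.9
  Case studies 59 × 0.13 = 7.67
  Reading responses 66 × 0.19 = 12.54
  Studio work 80 × 0.26 = 20.8
Sum = 59.35
Because the Reflections minimum was not met, the result is F.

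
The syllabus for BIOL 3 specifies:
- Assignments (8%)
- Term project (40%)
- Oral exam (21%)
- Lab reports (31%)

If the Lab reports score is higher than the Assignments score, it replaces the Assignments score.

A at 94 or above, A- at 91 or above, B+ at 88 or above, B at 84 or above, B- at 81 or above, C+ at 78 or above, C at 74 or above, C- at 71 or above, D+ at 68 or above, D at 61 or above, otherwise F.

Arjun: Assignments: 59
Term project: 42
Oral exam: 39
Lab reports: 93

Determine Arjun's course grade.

Lab reports (93) > Assignments (59), so Assignments counts as 93.
Weighted total:
  Assignments 93 × 0.08 = 7.44
  Term project 42 × 0.4 = 16.8
  Oral exam 39 × 0.21 = 8.19
  Lab reports 93 × 0.31 = 28.83
Sum = 61.26
61.26 is ≥ 61 and < 68 → D

D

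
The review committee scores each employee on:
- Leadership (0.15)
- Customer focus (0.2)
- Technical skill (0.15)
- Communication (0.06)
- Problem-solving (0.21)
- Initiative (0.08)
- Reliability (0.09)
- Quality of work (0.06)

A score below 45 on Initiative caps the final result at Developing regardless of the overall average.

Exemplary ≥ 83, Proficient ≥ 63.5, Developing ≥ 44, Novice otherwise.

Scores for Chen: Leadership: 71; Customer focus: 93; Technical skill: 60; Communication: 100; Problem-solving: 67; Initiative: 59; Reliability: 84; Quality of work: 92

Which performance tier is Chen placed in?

Initiative score 59 ≥ 45: minimum met.
Weighted total:
  Leadership 71 × 0.15 = 10.65
  Customer focus 93 × 0.2 = 18.6
  Technical skill 60 × 0.15 = 9
  Communication 100 × 0.06 = 6
  Problem-solving 67 × 0.21 = 14.07
  Initiative 59 × 0.08 = 4.72
  Reliability 84 × 0.09 = 7.56
  Quality of work 92 × 0.06 = 5.52
Sum = 76.12
76.12 is ≥ 63.5 and < 83 → Proficient

Proficient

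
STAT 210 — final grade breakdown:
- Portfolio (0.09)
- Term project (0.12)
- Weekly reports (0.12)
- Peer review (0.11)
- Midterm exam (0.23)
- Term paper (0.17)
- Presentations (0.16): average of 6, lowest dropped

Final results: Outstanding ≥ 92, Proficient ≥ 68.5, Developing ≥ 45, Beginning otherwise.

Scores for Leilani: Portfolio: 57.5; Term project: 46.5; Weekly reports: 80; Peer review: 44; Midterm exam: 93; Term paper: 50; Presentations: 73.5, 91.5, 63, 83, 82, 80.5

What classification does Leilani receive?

Developing

Presentations: drop 63 → average of remaining 5 = 410.5/5 = 82.1
Weighted total:
  Portfolio 57.5 × 0.09 = 5.175
  Term project 46.5 × 0.12 = 5.58
  Weekly reports 80 × 0.12 = 9.6
  Peer review 44 × 0.11 = 4.84
  Midterm exam 93 × 0.23 = 21.39
  Term paper 50 × 0.17 = 8.5
  Presentations 82.1 × 0.16 = 13.136
Sum = 68.221
68.221 is ≥ 45 and < 68.5 → Developing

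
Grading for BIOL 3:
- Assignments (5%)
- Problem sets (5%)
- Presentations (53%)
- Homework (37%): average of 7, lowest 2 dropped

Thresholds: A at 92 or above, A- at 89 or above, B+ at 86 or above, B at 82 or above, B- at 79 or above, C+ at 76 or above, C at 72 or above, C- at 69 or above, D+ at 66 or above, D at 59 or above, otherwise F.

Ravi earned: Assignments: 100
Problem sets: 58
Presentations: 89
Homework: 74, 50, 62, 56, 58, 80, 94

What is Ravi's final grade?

B

Homework: drop 50, 56 → average of remaining 5 = 368/5 = 73.6
Weighted total:
  Assignments 100 × 0.05 = 5
  Problem sets 58 × 0.05 = 2.9
  Presentations 89 × 0.53 = 47.17
  Homework 73.6 × 0.37 = 27.232
Sum = 82.302
82.302 is ≥ 82 and < 86 → B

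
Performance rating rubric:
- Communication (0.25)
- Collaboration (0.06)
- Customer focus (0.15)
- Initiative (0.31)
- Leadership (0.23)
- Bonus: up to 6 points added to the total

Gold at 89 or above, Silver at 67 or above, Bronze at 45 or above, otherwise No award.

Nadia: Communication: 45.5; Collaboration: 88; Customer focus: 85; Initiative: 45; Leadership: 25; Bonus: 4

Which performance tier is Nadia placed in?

Weighted total:
  Communication 45.5 × 0.25 = 11.375
  Collaboration 88 × 0.06 = 5.28
  Customer focus 85 × 0.15 = 12.75
  Initiative 45 × 0.31 = 13.95
  Leadership 25 × 0.23 = 5.75
Sum = 49.105
Bonus: 49.105 + 4 = 53.105
53.105 is ≥ 45 and < 67 → Bronze

Bronze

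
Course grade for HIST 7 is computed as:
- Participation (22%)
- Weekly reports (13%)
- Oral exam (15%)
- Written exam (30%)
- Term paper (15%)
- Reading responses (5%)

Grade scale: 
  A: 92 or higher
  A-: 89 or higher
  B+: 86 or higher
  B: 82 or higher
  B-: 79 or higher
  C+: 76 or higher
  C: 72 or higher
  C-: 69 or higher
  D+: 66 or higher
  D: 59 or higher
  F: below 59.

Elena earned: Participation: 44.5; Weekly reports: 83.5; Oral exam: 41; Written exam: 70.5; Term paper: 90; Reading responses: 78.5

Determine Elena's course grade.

Weighted total:
  Participation 44.5 × 0.22 = 9.79
  Weekly reports 83.5 × 0.13 = 10.855
  Oral exam 41 × 0.15 = 6.15
  Written exam 70.5 × 0.3 = 21.15
  Term paper 90 × 0.15 = 13.5
  Reading responses 78.5 × 0.05 = 3.925
Sum = 65.37
65.37 is ≥ 59 and < 66 → D

D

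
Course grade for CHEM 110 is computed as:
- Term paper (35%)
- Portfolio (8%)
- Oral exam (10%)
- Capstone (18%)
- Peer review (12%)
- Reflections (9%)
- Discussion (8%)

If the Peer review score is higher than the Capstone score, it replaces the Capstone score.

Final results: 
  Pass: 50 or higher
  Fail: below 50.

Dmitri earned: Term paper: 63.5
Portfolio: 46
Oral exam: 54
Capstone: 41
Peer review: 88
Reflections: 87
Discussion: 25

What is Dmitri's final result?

Pass

Peer review (88) > Capstone (41), so Capstone counts as 88.
Weighted total:
  Term paper 63.5 × 0.35 = 22.225
  Portfolio 46 × 0.08 = 3.68
  Oral exam 54 × 0.1 = 5.4
  Capstone 88 × 0.18 = 15.84
  Peer review 88 × 0.12 = 10.56
  Reflections 87 × 0.09 = 7.83
  Discussion 25 × 0.08 = 2
Sum = 67.535
67.535 ≥ 50 → Pass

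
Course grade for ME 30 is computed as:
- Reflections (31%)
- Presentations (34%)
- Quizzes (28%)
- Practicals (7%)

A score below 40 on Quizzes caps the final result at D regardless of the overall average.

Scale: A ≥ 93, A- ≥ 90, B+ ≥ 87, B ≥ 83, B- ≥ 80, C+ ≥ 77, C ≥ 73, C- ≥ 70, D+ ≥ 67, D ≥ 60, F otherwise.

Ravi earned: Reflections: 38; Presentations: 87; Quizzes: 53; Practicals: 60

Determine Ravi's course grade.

D

Quizzes score 53 ≥ 40: minimum met.
Weighted total:
  Reflections 38 × 0.31 = 11.78
  Presentations 87 × 0.34 = 29.58
  Quizzes 53 × 0.28 = 14.84
  Practicals 60 × 0.07 = 4.2
Sum = 60.4
60.4 is ≥ 60 and < 67 → D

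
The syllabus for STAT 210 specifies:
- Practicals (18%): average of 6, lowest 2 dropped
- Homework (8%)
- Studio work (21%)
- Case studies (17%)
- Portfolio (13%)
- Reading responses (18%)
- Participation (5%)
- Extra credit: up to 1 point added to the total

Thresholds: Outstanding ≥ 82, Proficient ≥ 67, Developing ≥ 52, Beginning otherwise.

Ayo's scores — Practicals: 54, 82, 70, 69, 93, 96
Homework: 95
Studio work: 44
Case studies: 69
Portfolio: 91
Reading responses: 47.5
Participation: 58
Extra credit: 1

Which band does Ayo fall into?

Practicals: drop 54, 69 → average of remaining 4 = 341/4 = 85.25
Weighted total:
  Practicals 85.25 × 0.18 = 15.345
  Homework 95 × 0.08 = 7.6
  Studio work 44 × 0.21 = 9.24
  Case studies 69 × 0.17 = 11.73
  Portfolio 91 × 0.13 = 11.83
  Reading responses 47.5 × 0.18 = 8.55
  Participation 58 × 0.05 = 2.9
Sum = 67.195
Extra credit: 67.195 + 1 = 68.195
68.195 is ≥ 67 and < 82 → Proficient

Proficient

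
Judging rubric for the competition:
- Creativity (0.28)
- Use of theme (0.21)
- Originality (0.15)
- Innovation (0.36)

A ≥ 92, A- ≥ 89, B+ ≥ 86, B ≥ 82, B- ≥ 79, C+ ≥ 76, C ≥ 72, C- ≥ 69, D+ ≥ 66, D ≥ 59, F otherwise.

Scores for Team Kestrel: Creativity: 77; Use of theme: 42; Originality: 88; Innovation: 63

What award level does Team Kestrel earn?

Weighted total:
  Creativity 77 × 0.28 = 21.56
  Use of theme 42 × 0.21 = 8.82
  Originality 88 × 0.15 = 13.2
  Innovation 63 × 0.36 = 22.68
Sum = 66.26
66.26 is ≥ 66 and < 69 → D+

D+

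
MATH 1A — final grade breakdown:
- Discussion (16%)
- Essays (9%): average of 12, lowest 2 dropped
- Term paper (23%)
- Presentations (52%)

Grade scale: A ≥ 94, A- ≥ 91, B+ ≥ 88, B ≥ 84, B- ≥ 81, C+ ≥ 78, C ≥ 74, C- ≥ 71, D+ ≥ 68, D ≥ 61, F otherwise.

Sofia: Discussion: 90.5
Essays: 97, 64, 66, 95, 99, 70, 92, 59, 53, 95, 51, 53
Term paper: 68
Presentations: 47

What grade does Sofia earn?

D

Essays: drop 51, 53 → average of remaining 10 = 790/10 = 79
Weighted total:
  Discussion 90.5 × 0.16 = 14.48
  Essays 79 × 0.09 = 7.11
  Term paper 68 × 0.23 = 15.64
  Presentations 47 × 0.52 = 24.44
Sum = 61.67
61.67 is ≥ 61 and < 68 → D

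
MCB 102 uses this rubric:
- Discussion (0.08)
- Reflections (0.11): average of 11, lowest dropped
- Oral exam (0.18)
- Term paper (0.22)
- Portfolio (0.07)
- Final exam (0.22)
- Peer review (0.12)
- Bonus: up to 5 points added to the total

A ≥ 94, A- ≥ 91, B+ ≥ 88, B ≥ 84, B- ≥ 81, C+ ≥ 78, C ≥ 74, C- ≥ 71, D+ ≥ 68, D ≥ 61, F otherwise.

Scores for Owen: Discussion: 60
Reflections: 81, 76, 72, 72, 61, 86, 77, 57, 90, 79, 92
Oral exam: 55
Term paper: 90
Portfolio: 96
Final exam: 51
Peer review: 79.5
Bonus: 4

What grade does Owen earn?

Reflections: drop 57 → average of remaining 10 = 786/10 = 78.6
Weighted total:
  Discussion 60 × 0.08 = 4.8
  Reflections 78.6 × 0.11 = 8.646
  Oral exam 55 × 0.18 = 9.9
  Term paper 90 × 0.22 = 19.8
  Portfolio 96 × 0.07 = 6.72
  Final exam 51 × 0.22 = 11.22
  Peer review 79.5 × 0.12 = 9.54
Sum = 70.626
Bonus: 70.626 + 4 = 74.626
74.626 is ≥ 74 and < 78 → C

C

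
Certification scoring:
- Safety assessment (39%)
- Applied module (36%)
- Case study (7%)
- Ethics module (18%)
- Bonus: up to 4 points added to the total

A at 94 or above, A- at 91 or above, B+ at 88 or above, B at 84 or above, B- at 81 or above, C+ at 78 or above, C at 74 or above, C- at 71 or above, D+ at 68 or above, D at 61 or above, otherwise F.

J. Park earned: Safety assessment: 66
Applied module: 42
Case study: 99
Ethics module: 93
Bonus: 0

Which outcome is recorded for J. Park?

Weighted total:
  Safety assessment 66 × 0.39 = 25.74
  Applied module 42 × 0.36 = 15.12
  Case study 99 × 0.07 = 6.93
  Ethics module 93 × 0.18 = 16.74
Sum = 64.53
Bonus: 64.53 + 0 = 64.53
64.53 is ≥ 61 and < 68 → D

D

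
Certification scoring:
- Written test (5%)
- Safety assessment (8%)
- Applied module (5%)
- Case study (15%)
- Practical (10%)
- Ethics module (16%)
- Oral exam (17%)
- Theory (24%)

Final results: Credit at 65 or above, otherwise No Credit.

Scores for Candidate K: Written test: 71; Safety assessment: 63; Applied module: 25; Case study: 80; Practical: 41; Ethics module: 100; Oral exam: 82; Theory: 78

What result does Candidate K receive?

Credit

Weighted total:
  Written test 71 × 0.05 = 3.55
  Safety assessment 63 × 0.08 = 5.04
  Applied module 25 × 0.05 = 1.25
  Case study 80 × 0.15 = 12
  Practical 41 × 0.1 = 4.1
  Ethics module 100 × 0.16 = 16
  Oral exam 82 × 0.17 = 13.94
  Theory 78 × 0.24 = 18.72
Sum = 74.6
74.6 ≥ 65 → Credit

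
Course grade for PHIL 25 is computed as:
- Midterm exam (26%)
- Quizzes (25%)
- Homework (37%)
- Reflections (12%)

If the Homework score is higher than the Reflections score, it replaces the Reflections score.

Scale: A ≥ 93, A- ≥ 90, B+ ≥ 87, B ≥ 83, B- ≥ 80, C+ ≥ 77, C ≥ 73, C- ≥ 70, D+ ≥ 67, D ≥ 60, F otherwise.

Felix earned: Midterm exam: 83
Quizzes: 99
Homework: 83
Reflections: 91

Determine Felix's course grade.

B+

Homework (83) ≤ Reflections (91), so Reflections stays at 91.
Weighted total:
  Midterm exam 83 × 0.26 = 21.58
  Quizzes 99 × 0.25 = 24.75
  Homework 83 × 0.37 = 30.71
  Reflections 91 × 0.12 = 10.92
Sum = 87.96
87.96 is ≥ 87 and < 90 → B+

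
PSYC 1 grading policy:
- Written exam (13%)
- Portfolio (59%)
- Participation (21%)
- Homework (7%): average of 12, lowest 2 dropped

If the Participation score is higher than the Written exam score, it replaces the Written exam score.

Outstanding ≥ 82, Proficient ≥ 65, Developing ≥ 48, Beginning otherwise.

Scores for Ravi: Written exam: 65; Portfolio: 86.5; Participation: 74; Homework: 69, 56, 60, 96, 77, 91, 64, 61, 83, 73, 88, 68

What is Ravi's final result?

Proficient

Homework: drop 56, 60 → average of remaining 10 = 770/10 = 77
Participation (74) > Written exam (65), so Written exam counts as 74.
Weighted total:
  Written exam 74 × 0.13 = 9.62
  Portfolio 86.5 × 0.59 = 51.035
  Participation 74 × 0.21 = 15.54
  Homework 77 × 0.07 = 5.39
Sum = 81.585
81.585 is ≥ 65 and < 82 → Proficient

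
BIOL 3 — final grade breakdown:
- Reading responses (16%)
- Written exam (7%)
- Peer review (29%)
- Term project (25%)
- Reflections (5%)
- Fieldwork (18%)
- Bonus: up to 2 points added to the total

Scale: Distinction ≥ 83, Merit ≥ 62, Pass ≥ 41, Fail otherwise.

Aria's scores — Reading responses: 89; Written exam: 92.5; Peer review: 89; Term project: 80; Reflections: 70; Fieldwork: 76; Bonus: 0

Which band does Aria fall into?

Distinction

Weighted total:
  Reading responses 89 × 0.16 = 14.24
  Written exam 92.5 × 0.07 = 6.475
  Peer review 89 × 0.29 = 25.81
  Term project 80 × 0.25 = 20
  Reflections 70 × 0.05 = 3.5
  Fieldwork 76 × 0.18 = 13.68
Sum = 83.705
Bonus: 83.705 + 0 = 83.705
83.705 ≥ 83 → Distinction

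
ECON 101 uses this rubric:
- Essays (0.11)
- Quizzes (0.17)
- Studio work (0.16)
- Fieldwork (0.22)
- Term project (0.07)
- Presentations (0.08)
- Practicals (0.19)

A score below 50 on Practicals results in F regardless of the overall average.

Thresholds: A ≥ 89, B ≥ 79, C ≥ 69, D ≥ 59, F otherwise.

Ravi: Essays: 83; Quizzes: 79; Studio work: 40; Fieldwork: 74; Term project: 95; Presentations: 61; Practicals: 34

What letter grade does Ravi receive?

F

Practicals score 34 < 50: minimum not met.
Weighted total:
  Essays 83 × 0.11 = 9.13
  Quizzes 79 × 0.17 = 13.43
  Studio work 40 × 0.16 = 6.4
  Fieldwork 74 × 0.22 = 16.28
  Term project 95 × 0.07 = 6.65
  Presentations 61 × 0.08 = 4.88
  Practicals 34 × 0.19 = 6.46
Sum = 63.23
Because the Practicals minimum was not met, the result is F.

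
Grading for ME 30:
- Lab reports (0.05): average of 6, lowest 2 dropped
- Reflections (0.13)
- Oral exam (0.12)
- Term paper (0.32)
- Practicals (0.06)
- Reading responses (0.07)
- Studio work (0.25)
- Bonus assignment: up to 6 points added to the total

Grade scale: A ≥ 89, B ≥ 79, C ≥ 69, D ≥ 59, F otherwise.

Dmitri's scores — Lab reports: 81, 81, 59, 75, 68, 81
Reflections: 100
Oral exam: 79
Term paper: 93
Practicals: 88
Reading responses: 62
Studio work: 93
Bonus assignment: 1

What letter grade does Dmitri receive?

Lab reports: drop 59, 68 → average of remaining 4 = 318/4 = 79.5
Weighted total:
  Lab reports 79.5 × 0.05 = 3.975
  Reflections 100 × 0.13 = 13
  Oral exam 79 × 0.12 = 9.48
  Term paper 93 × 0.32 = 29.76
  Practicals 88 × 0.06 = 5.28
  Reading responses 62 × 0.07 = 4.34
  Studio work 93 × 0.25 = 23.25
Sum = 89.085
Bonus assignment: 89.085 + 1 = 90.085
90.085 ≥ 89 → A

A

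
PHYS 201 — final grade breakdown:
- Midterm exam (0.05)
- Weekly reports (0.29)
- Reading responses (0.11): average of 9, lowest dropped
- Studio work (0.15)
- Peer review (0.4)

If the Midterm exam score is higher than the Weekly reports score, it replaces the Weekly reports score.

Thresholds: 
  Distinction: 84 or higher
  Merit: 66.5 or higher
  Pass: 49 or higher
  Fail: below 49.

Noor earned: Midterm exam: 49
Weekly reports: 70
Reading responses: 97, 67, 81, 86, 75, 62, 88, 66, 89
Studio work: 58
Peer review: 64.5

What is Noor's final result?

Reading responses: drop 62 → average of remaining 8 = 649/8 = 81.125
Midterm exam (49) ≤ Weekly reports (70), so Weekly reports stays at 70.
Weighted total:
  Midterm exam 49 × 0.05 = 2.45
  Weekly reports 70 × 0.29 = 20.3
  Reading responses 81.125 × 0.11 = 8.92375
  Studio work 58 × 0.15 = 8.7
  Peer review 64.5 × 0.4 = 25.8
Sum = 66.17375
66.17375 is ≥ 49 and < 66.5 → Pass

Pass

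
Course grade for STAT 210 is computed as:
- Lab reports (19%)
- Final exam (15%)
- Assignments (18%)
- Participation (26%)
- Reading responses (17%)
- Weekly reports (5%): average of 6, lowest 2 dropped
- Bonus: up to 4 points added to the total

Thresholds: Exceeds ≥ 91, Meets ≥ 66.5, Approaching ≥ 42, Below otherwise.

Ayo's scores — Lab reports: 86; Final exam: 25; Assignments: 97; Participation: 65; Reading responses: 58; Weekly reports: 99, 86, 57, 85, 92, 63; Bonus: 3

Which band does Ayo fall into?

Weekly reports: drop 57, 63 → average of remaining 4 = 362/4 = 90.5
Weighted total:
  Lab reports 86 × 0.19 = 16.34
  Final exam 25 × 0.15 = 3.75
  Assignments 97 × 0.18 = 17.46
  Participation 65 × 0.26 = 16.9
  Reading responses 58 × 0.17 = 9.86
  Weekly reports 90.5 × 0.05 = 4.525
Sum = 68.835
Bonus: 68.835 + 3 = 71.835
71.835 is ≥ 66.5 and < 91 → Meets

Meets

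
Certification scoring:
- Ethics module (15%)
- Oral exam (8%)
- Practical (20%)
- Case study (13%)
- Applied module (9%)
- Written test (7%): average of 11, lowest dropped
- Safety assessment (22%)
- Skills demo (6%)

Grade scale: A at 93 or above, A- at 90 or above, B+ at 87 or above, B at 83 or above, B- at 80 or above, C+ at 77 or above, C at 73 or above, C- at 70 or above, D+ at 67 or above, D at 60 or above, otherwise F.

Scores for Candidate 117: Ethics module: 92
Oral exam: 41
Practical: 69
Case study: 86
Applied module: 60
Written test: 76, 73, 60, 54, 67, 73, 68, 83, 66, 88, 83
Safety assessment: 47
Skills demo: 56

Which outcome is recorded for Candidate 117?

D

Written test: drop 54 → average of remaining 10 = 737/10 = 73.7
Weighted total:
  Ethics module 92 × 0.15 = 13.8
  Oral exam 41 × 0.08 = 3.28
  Practical 69 × 0.2 = 13.8
  Case study 86 × 0.13 = 11.18
  Applied module 60 × 0.09 = 5.4
  Written test 73.7 × 0.07 = 5.159
  Safety assessment 47 × 0.22 = 10.34
  Skills demo 56 × 0.06 = 3.36
Sum = 66.319
66.319 is ≥ 60 and < 67 → D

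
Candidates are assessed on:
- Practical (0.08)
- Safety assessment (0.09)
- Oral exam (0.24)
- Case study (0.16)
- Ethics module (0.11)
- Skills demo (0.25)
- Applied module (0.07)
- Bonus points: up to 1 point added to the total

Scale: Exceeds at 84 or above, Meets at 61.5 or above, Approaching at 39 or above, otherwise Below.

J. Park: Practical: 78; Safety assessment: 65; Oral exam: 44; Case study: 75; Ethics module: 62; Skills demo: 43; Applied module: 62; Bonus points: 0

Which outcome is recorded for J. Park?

Approaching

Weighted total:
  Practical 78 × 0.08 = 6.24
  Safety assessment 65 × 0.09 = 5.85
  Oral exam 44 × 0.24 = 10.56
  Case study 75 × 0.16 = 12
  Ethics module 62 × 0.11 = 6.82
  Skills demo 43 × 0.25 = 10.75
  Applied module 62 × 0.07 = 4.34
Sum = 56.56
Bonus points: 56.56 + 0 = 56.56
56.56 is ≥ 39 and < 61.5 → Approaching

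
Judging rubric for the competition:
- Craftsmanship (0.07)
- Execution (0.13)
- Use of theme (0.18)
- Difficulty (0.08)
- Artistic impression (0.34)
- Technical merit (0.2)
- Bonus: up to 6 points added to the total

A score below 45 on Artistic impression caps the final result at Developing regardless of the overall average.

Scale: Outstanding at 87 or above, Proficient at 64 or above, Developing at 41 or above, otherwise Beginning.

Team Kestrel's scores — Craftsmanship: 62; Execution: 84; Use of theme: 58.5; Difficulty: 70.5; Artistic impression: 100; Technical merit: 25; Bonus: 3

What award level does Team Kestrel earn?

Artistic impression score 100 ≥ 45: minimum met.
Weighted total:
  Craftsmanship 62 × 0.07 = 4.34
  Execution 84 × 0.13 = 10.92
  Use of theme 58.5 × 0.18 = 10.53
  Difficulty 70.5 × 0.08 = 5.64
  Artistic impression 100 × 0.34 = 34
  Technical merit 25 × 0.2 = 5
Sum = 70.43
Bonus: 70.43 + 3 = 73.43
73.43 is ≥ 64 and < 87 → Proficient

Proficient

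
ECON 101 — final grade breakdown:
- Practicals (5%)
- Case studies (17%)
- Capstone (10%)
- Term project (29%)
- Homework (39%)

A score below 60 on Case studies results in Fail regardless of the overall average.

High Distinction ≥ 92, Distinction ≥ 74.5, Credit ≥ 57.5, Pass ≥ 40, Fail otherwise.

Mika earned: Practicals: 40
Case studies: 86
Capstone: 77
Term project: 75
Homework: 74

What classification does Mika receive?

Distinction

Case studies score 86 ≥ 60: minimum met.
Weighted total:
  Practicals 40 × 0.05 = 2
  Case studies 86 × 0.17 = 14.62
  Capstone 77 × 0.1 = 7.7
  Term project 75 × 0.29 = 21.75
  Homework 74 × 0.39 = 28.86
Sum = 74.93
74.93 is ≥ 74.5 and < 92 → Distinction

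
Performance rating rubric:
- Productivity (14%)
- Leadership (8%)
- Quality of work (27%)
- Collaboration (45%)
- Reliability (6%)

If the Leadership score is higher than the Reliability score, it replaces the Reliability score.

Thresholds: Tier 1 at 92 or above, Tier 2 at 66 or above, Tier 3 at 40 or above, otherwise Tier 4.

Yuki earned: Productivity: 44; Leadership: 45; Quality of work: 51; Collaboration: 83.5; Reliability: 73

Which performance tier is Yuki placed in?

Tier 3

Leadership (45) ≤ Reliability (73), so Reliability stays at 73.
Weighted total:
  Productivity 44 × 0.14 = 6.16
  Leadership 45 × 0.08 = 3.6
  Quality of work 51 × 0.27 = 13.77
  Collaboration 83.5 × 0.45 = 37.575
  Reliability 73 × 0.06 = 4.38
Sum = 65.485
65.485 is ≥ 40 and < 66 → Tier 3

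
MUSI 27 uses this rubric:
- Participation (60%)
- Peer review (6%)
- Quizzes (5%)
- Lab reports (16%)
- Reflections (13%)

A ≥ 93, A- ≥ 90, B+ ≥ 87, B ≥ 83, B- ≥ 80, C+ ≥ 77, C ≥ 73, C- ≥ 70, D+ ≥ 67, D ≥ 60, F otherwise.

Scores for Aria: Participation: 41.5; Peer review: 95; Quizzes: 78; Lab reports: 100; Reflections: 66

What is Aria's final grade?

Weighted total:
  Participation 41.5 × 0.6 = 24.9
  Peer review 95 × 0.06 = 5.7
  Quizzes 78 × 0.05 = 3.9
  Lab reports 100 × 0.16 = 16
  Reflections 66 × 0.13 = 8.58
Sum = 59.08
59.08 < 60 → F

F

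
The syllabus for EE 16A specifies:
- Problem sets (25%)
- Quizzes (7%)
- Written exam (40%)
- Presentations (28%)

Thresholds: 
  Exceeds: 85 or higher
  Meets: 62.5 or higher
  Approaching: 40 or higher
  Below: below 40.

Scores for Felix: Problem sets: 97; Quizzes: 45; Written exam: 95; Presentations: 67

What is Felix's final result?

Weighted total:
  Problem sets 97 × 0.25 = 24.25
  Quizzes 45 × 0.07 = 3.15
  Written exam 95 × 0.4 = 38
  Presentations 67 × 0.28 = 18.76
Sum = 84.16
84.16 is ≥ 62.5 and < 85 → Meets

Meets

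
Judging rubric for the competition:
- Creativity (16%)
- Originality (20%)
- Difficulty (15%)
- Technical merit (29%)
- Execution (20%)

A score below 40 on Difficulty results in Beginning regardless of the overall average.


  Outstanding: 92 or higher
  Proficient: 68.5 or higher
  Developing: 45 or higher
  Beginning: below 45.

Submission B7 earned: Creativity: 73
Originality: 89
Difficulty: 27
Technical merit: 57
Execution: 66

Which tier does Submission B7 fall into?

Difficulty score 27 < 40: minimum not met.
Weighted total:
  Creativity 73 × 0.16 = 11.68
  Originality 89 × 0.2 = 17.8
  Difficulty 27 × 0.15 = 4.05
  Technical merit 57 × 0.29 = 16.53
  Execution 66 × 0.2 = 13.2
Sum = 63.26
Because the Difficulty minimum was not met, the result is Beginning.

Beginning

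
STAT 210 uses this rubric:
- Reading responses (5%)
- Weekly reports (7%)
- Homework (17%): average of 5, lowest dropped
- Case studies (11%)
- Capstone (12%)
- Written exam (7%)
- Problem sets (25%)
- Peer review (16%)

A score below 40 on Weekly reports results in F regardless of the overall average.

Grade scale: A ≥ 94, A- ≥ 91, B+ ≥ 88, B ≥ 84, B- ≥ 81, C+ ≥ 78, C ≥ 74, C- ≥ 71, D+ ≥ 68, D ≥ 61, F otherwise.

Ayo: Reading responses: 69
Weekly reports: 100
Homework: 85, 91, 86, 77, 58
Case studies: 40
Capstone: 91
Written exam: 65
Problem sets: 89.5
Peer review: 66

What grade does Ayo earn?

C

Homework: drop 58 → average of remaining 4 = 339/4 = 84.75
Weekly reports score 100 ≥ 40: minimum met.
Weighted total:
  Reading responses 69 × 0.05 = 3.45
  Weekly reports 100 × 0.07 = 7
  Homework 84.75 × 0.17 = 14.4075
  Case studies 40 × 0.11 = 4.4
  Capstone 91 × 0.12 = 10.92
  Written exam 65 × 0.07 = 4.55
  Problem sets 89.5 × 0.25 = 22.375
  Peer review 66 × 0.16 = 10.56
Sum = 77.6625
77.6625 is ≥ 74 and < 78 → C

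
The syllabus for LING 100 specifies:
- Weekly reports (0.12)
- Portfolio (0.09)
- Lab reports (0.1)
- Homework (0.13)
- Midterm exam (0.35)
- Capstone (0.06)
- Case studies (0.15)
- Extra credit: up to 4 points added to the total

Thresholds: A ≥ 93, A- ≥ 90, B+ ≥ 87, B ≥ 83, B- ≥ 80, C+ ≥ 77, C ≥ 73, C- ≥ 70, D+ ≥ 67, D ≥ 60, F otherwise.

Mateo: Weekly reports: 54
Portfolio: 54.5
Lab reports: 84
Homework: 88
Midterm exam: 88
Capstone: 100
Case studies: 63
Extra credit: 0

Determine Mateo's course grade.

Weighted total:
  Weekly reports 54 × 0.12 = 6.48
  Portfolio 54.5 × 0.09 = 4.905
  Lab reports 84 × 0.1 = 8.4
  Homework 88 × 0.13 = 11.44
  Midterm exam 88 × 0.35 = 30.8
  Capstone 100 × 0.06 = 6
  Case studies 63 × 0.15 = 9.45
Sum = 77.475
Extra credit: 77.475 + 0 = 77.475
77.475 is ≥ 77 and < 80 → C+

C+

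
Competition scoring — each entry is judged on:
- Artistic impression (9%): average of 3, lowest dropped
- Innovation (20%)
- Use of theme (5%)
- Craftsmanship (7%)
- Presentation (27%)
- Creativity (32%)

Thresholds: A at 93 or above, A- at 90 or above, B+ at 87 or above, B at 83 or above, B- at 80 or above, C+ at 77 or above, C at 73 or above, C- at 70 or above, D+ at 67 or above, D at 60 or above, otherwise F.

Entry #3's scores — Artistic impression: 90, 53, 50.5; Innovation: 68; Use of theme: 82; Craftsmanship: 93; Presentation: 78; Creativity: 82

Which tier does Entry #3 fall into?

Artistic impression: drop 50.5 → average of remaining 2 = 143/2 = 71.5
Weighted total:
  Artistic impression 71.5 × 0.09 = 6.435
  Innovation 68 × 0.2 = 13.6
  Use of theme 82 × 0.05 = 4.1
  Craftsmanship 93 × 0.07 = 6.51
  Presentation 78 × 0.27 = 21.06
  Creativity 82 × 0.32 = 26.24
Sum = 77.945
77.945 is ≥ 77 and < 80 → C+

C+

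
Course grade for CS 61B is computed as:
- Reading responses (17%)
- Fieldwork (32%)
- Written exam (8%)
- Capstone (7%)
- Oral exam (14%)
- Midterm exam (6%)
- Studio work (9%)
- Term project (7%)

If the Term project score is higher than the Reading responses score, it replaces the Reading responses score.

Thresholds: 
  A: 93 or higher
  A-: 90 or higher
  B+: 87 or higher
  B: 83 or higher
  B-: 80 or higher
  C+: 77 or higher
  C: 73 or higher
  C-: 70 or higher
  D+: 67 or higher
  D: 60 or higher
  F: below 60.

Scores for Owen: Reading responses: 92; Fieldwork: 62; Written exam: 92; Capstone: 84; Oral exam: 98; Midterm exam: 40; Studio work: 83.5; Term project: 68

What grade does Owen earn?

C+

Term project (68) ≤ Reading responses (92), so Reading responses stays at 92.
Weighted total:
  Reading responses 92 × 0.17 = 15.64
  Fieldwork 62 × 0.32 = 19.84
  Written exam 92 × 0.08 = 7.36
  Capstone 84 × 0.07 = 5.88
  Oral exam 98 × 0.14 = 13.72
  Midterm exam 40 × 0.06 = 2.4
  Studio work 83.5 × 0.09 = 7.515
  Term project 68 × 0.07 = 4.76
Sum = 77.115
77.115 is ≥ 77 and < 80 → C+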